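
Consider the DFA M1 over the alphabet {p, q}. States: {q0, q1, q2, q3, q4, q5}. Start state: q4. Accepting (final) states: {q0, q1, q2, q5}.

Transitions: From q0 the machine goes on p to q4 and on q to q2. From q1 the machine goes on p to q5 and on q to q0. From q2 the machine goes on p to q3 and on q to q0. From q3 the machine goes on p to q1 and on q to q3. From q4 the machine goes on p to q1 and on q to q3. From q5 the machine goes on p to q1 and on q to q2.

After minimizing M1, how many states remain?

Initial partition by acceptance: {q0,q1,q2,q5} | {q3,q4}.
Split {q0,q1,q2,q5} by δ(·,p) → {q0,q2} and {q1,q5}.
Stable partition: {q0,q2} | {q3,q4} | {q1,q5} — 3 equivalence classes.

3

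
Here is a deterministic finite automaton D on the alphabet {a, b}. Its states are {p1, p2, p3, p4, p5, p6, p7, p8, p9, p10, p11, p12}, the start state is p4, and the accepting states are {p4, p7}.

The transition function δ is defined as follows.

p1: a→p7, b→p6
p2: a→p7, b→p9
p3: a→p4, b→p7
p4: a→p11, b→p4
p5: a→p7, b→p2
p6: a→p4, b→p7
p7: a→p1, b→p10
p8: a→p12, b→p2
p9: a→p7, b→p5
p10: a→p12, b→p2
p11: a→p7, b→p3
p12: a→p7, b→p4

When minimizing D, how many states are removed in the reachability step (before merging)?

1

Starting at p4 and following transitions, the reachable set is {p1, p2, p3, p4, p5, p6, p7, p9, p10, p11, p12}. That leaves p8 unreachable — 1 in total.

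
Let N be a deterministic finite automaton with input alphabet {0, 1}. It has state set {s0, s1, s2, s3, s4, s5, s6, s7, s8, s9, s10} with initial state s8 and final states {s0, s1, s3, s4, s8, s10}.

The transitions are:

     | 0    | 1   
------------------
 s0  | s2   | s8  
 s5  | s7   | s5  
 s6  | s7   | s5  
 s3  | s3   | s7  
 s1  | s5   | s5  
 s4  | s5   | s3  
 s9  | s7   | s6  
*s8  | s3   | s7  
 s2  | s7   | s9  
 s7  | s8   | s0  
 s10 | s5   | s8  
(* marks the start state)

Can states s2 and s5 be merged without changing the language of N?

States {s1,s4,s10} cannot be reached from the start state, so discard them.
P0 = {s0,s3,s8} | {s2,s5,s6,s7,s9}.
On input 0, block {s0,s3,s8} splits into {s3,s8} and {s0}.
Refine {s2,s5,s6,s7,s9} on symbol 0: members go to different blocks, giving {s2,s5,s6,s9} and {s7}.
No further refinement is possible. Final partition (4 blocks): {s3,s8} | {s2,s5,s6,s9} | {s0} | {s7}.
s2 and s5 lie in the same block of the stable partition, so they are equivalent — no string distinguishes them.

Yes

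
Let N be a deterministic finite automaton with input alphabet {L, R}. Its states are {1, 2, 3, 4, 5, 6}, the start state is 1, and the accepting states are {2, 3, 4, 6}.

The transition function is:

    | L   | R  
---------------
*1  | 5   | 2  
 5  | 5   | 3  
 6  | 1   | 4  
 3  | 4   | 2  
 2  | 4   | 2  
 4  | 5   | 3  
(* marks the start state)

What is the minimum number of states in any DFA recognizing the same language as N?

First remove the unreachable states {6}; 5 states remain.
Start with accepting vs non-accepting: {2,3,4} | {1,5}.
On input L, block {2,3,4} splits into {2,3} and {4}.
The partition is now stable with 3 blocks: {2,3} | {1,5} | {4}.

3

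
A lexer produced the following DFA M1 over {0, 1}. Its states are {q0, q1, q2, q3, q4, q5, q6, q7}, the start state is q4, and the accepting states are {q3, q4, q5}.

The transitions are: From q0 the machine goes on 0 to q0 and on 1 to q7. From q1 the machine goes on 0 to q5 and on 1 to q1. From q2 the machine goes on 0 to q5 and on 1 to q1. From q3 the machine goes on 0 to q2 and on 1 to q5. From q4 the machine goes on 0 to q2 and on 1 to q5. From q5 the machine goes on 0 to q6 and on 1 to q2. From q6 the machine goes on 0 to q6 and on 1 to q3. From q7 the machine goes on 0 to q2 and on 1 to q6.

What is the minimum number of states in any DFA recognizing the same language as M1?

4

States {q0,q7} cannot be reached from the start state, so discard them.
P0 = {q3,q4,q5} | {q1,q2,q6}.
On input 1, block {q3,q4,q5} splits into {q3,q4} and {q5}.
Split {q1,q2,q6} by δ(·,0) → {q1,q2} and {q6}.
Stable partition: {q3,q4} | {q1,q2} | {q5} | {q6} — 4 equivalence classes.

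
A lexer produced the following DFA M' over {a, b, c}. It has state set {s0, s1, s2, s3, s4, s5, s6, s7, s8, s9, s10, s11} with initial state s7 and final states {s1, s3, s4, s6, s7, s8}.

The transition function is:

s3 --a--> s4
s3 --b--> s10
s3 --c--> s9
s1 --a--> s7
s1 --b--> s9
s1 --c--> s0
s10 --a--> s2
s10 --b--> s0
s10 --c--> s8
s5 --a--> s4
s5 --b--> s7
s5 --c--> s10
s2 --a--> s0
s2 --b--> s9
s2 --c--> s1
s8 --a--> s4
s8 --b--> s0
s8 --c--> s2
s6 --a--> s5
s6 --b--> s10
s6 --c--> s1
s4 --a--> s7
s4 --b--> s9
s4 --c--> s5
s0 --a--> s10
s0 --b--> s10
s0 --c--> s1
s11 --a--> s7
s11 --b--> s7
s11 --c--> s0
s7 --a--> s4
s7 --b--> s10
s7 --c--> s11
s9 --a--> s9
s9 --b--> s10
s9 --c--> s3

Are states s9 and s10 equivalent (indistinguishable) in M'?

Yes

States {s6} cannot be reached from the start state, so discard them.
P0 = {s1,s3,s4,s7,s8} | {s0,s2,s5,s9,s10,s11}.
Refine {s0,s2,s5,s9,s10,s11} on symbol a: members go to different blocks, giving {s0,s2,s9,s10} and {s5,s11}.
Refine {s1,s3,s4,s7,s8} on symbol c: members go to different blocks, giving {s1,s3,s8} and {s4,s7}.
No further refinement is possible. Final partition (4 blocks): {s1,s3,s8} | {s0,s2,s9,s10} | {s5,s11} | {s4,s7}.
s9 and s10 lie in the same block of the stable partition, so they are equivalent — no string distinguishes them.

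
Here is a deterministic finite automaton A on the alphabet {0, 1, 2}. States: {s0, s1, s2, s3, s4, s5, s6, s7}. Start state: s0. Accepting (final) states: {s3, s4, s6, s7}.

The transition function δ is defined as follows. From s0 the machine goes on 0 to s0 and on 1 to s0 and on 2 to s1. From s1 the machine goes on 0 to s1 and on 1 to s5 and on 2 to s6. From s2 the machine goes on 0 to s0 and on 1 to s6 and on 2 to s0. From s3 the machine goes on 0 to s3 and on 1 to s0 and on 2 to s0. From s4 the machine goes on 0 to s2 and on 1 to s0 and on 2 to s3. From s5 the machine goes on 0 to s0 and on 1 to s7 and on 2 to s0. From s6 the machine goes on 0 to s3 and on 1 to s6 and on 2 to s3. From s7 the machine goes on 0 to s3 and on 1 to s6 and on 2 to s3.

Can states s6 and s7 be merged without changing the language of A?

Yes

Reachable states from the start: {s0,s1,s3,s5,s6,s7}. Unreachable: {s2,s4} — drop them.
Start with accepting vs non-accepting: {s3,s6,s7} | {s0,s1,s5}.
Refine {s3,s6,s7} on symbol 1: members go to different blocks, giving {s6,s7} and {s3}.
On input 1, block {s0,s1,s5} splits into {s0,s1} and {s5}.
Refine {s0,s1} on symbol 1: members go to different blocks, giving {s0} and {s1}.
The partition is now stable with 5 blocks: {s6,s7} | {s0} | {s3} | {s5} | {s1}.
s6 and s7 lie in the same block of the stable partition, so they are equivalent — no string distinguishes them.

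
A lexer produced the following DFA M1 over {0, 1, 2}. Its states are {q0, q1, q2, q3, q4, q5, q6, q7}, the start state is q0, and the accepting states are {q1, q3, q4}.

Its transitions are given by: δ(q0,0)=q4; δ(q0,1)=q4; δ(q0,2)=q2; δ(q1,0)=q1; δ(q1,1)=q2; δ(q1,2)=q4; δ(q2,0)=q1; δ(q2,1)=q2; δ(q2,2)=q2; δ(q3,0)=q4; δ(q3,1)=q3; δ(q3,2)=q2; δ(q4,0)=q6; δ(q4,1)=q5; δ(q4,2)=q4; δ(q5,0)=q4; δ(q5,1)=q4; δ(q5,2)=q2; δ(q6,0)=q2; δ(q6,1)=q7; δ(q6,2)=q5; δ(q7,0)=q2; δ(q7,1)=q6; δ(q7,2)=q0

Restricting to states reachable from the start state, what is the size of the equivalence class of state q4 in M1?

First remove the unreachable states {q3}; 7 states remain.
P0 = {q1,q4} | {q0,q2,q5,q6,q7}.
Refine {q1,q4} on symbol 0: members go to different blocks, giving {q1} and {q4}.
On input 0, block {q0,q2,q5,q6,q7} splits into {q0,q5} and {q6,q7} and {q2}.
The partition is now stable with 5 blocks: {q1} | {q0,q5} | {q4} | {q6,q7} | {q2}.
State q4 belongs to the block {q4}, which has 1 states.

1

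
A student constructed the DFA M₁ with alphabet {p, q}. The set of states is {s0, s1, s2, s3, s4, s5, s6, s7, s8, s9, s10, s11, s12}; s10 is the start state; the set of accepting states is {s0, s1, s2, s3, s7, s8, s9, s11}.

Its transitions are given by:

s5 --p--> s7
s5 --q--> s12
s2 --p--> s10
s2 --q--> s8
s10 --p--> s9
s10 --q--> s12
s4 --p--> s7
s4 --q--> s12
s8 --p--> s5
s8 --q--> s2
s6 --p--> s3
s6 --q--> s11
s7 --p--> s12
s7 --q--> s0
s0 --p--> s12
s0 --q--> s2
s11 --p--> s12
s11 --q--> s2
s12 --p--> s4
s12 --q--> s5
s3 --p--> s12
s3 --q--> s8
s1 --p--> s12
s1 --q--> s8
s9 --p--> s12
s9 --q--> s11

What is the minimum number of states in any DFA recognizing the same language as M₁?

Reachable states from the start: {s0,s2,s4,s5,s7,s8,s9,s10,s11,s12}. Unreachable: {s1,s3,s6} — drop them.
Initial partition by acceptance: {s0,s2,s7,s8,s9,s11} | {s4,s5,s10,s12}.
On input p, block {s4,s5,s10,s12} splits into {s4,s5,s10} and {s12}.
Split {s0,s2,s7,s8,s9,s11} by δ(·,p) → {s0,s7,s9,s11} and {s2,s8}.
Split {s0,s7,s9,s11} by δ(·,q) → {s0,s11} and {s7,s9}.
No further refinement is possible. Final partition (5 blocks): {s0,s11} | {s4,s5,s10} | {s12} | {s2,s8} | {s7,s9}.

5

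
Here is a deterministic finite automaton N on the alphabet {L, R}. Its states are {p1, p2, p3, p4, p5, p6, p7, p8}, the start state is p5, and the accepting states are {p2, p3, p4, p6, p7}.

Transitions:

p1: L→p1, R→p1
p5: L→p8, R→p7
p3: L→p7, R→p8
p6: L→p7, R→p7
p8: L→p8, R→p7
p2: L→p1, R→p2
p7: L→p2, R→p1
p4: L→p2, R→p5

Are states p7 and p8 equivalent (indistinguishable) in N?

Reachable states from the start: {p1,p2,p5,p7,p8}. Unreachable: {p3,p4,p6} — drop them.
P0 = {p2,p7} | {p1,p5,p8}.
Refine {p2,p7} on symbol L: members go to different blocks, giving {p2} and {p7}.
On input R, block {p1,p5,p8} splits into {p5,p8} and {p1}.
Stable partition: {p2} | {p5,p8} | {p7} | {p1} — 4 equivalence classes.
p7 and p8 end up in different blocks, so they are distinguishable. For instance, the string 'ε' is accepted from only p7.

No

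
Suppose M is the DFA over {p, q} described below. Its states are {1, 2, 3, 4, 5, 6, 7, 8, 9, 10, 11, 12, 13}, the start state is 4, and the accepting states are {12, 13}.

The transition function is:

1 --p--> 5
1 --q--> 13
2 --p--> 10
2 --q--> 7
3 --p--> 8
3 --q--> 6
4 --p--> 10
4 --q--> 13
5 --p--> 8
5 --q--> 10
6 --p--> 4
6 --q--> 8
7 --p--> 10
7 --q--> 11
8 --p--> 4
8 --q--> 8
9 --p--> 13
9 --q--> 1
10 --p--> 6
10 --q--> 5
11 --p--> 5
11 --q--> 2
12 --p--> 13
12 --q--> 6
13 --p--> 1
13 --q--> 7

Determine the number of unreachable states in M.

Starting at 4 and following transitions, the reachable set is {1, 2, 4, 5, 6, 7, 8, 10, 11, 13}. That leaves 3, 9, 12 unreachable — 3 in total.

3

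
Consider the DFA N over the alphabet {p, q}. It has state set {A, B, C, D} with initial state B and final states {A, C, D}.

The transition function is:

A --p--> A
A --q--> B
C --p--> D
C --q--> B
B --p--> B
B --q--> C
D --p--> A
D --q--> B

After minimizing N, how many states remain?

Every state is reachable, so we keep all 4.
Start with accepting vs non-accepting: {A,C,D} | {B}.
The partition is now stable with 2 blocks: {A,C,D} | {B}.

2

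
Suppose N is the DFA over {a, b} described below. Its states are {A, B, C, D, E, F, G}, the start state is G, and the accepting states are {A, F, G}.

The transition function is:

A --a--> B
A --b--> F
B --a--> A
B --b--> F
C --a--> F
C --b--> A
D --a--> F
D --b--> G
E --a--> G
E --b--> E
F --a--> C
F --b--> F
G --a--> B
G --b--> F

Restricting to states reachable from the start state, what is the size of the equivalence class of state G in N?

First remove the unreachable states {D,E}; 5 states remain.
Initial partition by acceptance: {A,F,G} | {B,C}.
Stable partition: {A,F,G} | {B,C} — 2 equivalence classes.
The equivalence class containing G is {A,F,G}, of size 3.

3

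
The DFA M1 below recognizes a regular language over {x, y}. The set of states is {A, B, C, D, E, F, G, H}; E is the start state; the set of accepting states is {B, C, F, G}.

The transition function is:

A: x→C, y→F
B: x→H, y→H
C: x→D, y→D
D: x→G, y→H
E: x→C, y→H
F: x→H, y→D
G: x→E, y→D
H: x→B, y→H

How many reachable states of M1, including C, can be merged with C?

3

States {A,F} cannot be reached from the start state, so discard them.
P0 = {B,C,G} | {D,E,H}.
The partition is now stable with 2 blocks: {B,C,G} | {D,E,H}.
State C belongs to the block {B,C,G}, which has 3 states.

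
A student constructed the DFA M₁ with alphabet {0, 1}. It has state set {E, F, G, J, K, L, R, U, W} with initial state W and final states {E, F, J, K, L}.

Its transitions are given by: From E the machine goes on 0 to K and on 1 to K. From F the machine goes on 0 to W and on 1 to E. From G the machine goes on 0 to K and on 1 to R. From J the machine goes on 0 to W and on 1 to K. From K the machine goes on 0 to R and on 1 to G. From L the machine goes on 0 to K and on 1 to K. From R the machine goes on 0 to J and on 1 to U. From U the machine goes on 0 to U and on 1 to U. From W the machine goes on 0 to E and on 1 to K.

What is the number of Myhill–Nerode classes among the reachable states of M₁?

First remove the unreachable states {F,L}; 7 states remain.
Start with accepting vs non-accepting: {E,J,K} | {G,R,U,W}.
On input 0, block {E,J,K} splits into {J,K} and {E}.
On input 1, block {J,K} splits into {J} and {K}.
Split {G,R,U,W} by δ(·,0) → {R} and {G} and {W} and {U}.
No further refinement is possible. Final partition (7 blocks): {J} | {R} | {E} | {K} | {G} | {W} | {U}.

7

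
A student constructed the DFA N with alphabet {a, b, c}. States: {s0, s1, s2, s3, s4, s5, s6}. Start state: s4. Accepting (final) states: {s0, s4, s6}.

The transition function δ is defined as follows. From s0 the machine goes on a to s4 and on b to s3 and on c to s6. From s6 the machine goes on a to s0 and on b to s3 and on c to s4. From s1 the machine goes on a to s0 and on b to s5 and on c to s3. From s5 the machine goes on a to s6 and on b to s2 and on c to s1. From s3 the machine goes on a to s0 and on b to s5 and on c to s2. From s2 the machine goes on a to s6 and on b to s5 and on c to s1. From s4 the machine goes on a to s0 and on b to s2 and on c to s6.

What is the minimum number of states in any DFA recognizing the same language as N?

Start with accepting vs non-accepting: {s0,s4,s6} | {s1,s2,s3,s5}.
No further refinement is possible. Final partition (2 blocks): {s0,s4,s6} | {s1,s2,s3,s5}.

2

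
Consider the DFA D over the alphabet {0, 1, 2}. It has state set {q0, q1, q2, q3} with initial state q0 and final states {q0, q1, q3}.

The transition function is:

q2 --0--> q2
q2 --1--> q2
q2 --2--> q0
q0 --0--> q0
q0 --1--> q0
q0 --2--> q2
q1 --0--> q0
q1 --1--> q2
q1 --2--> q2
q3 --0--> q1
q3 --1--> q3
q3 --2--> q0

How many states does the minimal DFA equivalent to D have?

2

First remove the unreachable states {q1,q3}; 2 states remain.
Start with accepting vs non-accepting: {q0} | {q2}.
The partition is now stable with 2 blocks: {q0} | {q2}.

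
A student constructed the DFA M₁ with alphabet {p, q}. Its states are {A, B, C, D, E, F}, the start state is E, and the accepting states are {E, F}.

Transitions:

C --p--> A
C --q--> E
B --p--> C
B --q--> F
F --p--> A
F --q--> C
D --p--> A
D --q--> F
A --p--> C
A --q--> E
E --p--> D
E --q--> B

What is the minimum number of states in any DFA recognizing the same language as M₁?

Every state is reachable, so we keep all 6.
P0 = {E,F} | {A,B,C,D}.
Stable partition: {E,F} | {A,B,C,D} — 2 equivalence classes.

2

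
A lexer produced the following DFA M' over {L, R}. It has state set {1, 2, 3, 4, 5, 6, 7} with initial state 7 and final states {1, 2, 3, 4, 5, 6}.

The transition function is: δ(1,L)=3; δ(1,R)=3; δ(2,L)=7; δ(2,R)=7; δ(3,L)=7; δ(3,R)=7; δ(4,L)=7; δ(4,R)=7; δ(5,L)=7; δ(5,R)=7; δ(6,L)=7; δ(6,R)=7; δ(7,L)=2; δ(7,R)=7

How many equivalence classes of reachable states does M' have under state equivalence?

Reachable states from the start: {2,7}. Unreachable: {1,3,4,5,6} — drop them.
Start with accepting vs non-accepting: {2} | {7}.
No further refinement is possible. Final partition (2 blocks): {2} | {7}.

2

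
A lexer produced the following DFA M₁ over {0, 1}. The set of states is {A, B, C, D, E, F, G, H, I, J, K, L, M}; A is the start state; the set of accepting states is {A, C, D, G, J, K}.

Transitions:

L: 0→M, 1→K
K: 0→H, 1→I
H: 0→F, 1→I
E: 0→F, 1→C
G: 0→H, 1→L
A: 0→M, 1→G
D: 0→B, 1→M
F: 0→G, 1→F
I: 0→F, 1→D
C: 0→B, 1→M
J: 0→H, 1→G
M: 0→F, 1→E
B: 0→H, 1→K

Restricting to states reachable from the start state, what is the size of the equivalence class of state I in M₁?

States {J} cannot be reached from the start state, so discard them.
Start with accepting vs non-accepting: {A,C,D,G,K} | {B,E,F,H,I,L,M}.
Refine {A,C,D,G,K} on symbol 1: members go to different blocks, giving {C,D,G,K} and {A}.
Split {B,E,F,H,I,L,M} by δ(·,0) → {B,E,H,I,L,M} and {F}.
Refine {B,E,H,I,L,M} on symbol 0: members go to different blocks, giving {E,H,I,M} and {B,L}.
Refine {C,D,G,K} on symbol 0: members go to different blocks, giving {C,D} and {G,K}.
Split {E,H,I,M} by δ(·,1) → {E,I} and {H,M}.
Refine {G,K} on symbol 1: members go to different blocks, giving {G} and {K}.
Stable partition: {C,D} | {E,I} | {A} | {F} | {B,L} | {G} | {H,M} | {K} — 8 equivalence classes.
State I belongs to the block {E,I}, which has 2 states.

2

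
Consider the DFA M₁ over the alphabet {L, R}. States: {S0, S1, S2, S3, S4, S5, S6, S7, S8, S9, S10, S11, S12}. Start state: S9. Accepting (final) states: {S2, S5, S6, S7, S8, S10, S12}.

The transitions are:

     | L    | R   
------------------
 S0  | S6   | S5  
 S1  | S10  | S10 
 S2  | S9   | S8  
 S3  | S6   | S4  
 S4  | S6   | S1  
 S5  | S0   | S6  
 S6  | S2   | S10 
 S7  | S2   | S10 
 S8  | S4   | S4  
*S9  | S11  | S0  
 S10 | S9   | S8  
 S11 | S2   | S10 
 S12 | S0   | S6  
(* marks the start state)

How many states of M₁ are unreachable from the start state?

BFS from S9 reaches {S0, S1, S2, S4, S5, S6, S8, S9, S10, S11}; the 3 state(s) S3, S7, S12 are never visited.

3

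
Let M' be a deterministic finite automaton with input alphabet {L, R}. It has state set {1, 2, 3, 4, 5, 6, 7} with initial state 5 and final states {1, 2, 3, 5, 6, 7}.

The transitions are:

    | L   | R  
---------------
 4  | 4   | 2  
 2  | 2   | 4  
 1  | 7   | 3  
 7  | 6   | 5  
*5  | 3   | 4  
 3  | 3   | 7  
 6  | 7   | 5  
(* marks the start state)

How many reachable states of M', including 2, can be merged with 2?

1

States {1} cannot be reached from the start state, so discard them.
P0 = {2,3,5,6,7} | {4}.
Split {2,3,5,6,7} by δ(·,R) → {3,6,7} and {2,5}.
Refine {3,6,7} on symbol R: members go to different blocks, giving {6,7} and {3}.
On input L, block {2,5} splits into {2} and {5}.
No further refinement is possible. Final partition (5 blocks): {6,7} | {4} | {2} | {3} | {5}.
The equivalence class containing 2 is {2}, of size 1.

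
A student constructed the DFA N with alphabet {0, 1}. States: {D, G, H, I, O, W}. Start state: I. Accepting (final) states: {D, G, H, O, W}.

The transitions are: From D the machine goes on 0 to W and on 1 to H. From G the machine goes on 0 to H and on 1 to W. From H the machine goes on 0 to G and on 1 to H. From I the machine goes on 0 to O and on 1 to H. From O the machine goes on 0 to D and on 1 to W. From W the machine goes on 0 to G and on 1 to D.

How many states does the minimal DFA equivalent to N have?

2

Every state is reachable, so we keep all 6.
Initial partition by acceptance: {D,G,H,O,W} | {I}.
The partition is now stable with 2 blocks: {D,G,H,O,W} | {I}.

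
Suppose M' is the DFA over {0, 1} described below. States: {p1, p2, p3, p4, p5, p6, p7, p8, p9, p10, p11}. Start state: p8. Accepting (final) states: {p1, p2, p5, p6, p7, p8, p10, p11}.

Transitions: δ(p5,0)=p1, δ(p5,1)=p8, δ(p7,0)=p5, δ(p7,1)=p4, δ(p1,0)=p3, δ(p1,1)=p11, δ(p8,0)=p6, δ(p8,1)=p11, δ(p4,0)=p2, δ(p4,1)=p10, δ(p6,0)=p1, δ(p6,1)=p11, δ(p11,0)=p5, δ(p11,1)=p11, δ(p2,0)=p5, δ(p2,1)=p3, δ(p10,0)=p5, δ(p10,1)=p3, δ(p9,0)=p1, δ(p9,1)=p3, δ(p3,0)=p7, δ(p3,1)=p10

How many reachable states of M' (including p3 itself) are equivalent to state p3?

States {p9} cannot be reached from the start state, so discard them.
Start with accepting vs non-accepting: {p1,p2,p5,p6,p7,p8,p10,p11} | {p3,p4}.
On input 0, block {p1,p2,p5,p6,p7,p8,p10,p11} splits into {p2,p5,p6,p7,p8,p10,p11} and {p1}.
Refine {p2,p5,p6,p7,p8,p10,p11} on symbol 0: members go to different blocks, giving {p2,p7,p8,p10,p11} and {p5,p6}.
Split {p2,p7,p8,p10,p11} by δ(·,1) → {p2,p7,p10} and {p8,p11}.
No further refinement is possible. Final partition (5 blocks): {p2,p7,p10} | {p3,p4} | {p1} | {p5,p6} | {p8,p11}.
The equivalence class containing p3 is {p3,p4}, of size 2.

2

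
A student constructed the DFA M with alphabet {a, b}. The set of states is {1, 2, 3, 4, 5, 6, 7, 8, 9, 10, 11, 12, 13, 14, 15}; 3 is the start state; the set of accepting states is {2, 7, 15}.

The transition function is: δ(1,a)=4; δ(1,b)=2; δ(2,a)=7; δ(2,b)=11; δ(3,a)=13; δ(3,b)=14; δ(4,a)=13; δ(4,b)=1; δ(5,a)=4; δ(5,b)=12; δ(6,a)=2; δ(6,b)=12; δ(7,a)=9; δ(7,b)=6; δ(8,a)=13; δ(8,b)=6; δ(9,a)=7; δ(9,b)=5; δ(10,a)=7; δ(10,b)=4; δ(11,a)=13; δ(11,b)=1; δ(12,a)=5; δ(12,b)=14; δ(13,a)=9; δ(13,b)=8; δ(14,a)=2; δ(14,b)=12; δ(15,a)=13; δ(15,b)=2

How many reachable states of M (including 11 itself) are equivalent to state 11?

2

States {10,15} cannot be reached from the start state, so discard them.
Initial partition by acceptance: {2,7} | {1,3,4,5,6,8,9,11,12,13,14}.
On input a, block {2,7} splits into {2} and {7}.
Split {1,3,4,5,6,8,9,11,12,13,14} by δ(·,a) → {1,3,4,5,8,11,12,13} and {6,14} and {9}.
Split {1,3,4,5,8,11,12,13} by δ(·,a) → {1,3,4,5,8,11,12} and {13}.
On input a, block {1,3,4,5,8,11,12} splits into {3,4,8,11} and {1,5,12}.
Split {3,4,8,11} by δ(·,b) → {3,8} and {4,11}.
On input a, block {1,5,12} splits into {1,5} and {12}.
Split {1,5} by δ(·,b) → {1} and {5}.
The partition is now stable with 10 blocks: {2} | {3,8} | {7} | {6,14} | {9} | {13} | {1} | {4,11} | {12} | {5}.
The equivalence class containing 11 is {4,11}, of size 2.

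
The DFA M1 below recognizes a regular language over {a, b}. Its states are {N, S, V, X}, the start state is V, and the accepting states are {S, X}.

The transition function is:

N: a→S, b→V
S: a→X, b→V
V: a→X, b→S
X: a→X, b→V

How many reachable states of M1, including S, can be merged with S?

2

First remove the unreachable states {N}; 3 states remain.
Initial partition by acceptance: {S,X} | {V}.
No further refinement is possible. Final partition (2 blocks): {S,X} | {V}.
The equivalence class containing S is {S,X}, of size 2.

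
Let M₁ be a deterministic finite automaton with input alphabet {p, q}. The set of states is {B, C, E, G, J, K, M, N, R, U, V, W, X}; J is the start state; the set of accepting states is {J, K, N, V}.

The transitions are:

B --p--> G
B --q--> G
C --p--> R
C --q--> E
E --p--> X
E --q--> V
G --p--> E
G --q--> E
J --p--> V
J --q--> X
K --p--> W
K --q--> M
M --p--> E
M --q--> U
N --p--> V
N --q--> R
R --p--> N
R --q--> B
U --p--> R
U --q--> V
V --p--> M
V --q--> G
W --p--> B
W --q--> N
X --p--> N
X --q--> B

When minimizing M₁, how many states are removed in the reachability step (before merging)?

BFS from J reaches {B, E, G, J, M, N, R, U, V, X}; the 3 state(s) C, K, W are never visited.

3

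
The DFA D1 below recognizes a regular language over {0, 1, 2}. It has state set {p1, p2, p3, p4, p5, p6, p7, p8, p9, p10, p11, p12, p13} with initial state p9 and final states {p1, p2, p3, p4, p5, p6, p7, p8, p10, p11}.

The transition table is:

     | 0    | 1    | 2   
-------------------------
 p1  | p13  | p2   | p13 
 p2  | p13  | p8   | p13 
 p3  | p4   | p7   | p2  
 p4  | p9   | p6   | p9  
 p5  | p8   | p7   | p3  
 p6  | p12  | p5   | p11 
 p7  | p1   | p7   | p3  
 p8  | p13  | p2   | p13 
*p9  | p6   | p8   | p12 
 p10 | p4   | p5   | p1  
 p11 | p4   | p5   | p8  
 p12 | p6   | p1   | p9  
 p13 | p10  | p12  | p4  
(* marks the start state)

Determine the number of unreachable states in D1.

Exploring from p9, all states are eventually visited, so none are unreachable.

0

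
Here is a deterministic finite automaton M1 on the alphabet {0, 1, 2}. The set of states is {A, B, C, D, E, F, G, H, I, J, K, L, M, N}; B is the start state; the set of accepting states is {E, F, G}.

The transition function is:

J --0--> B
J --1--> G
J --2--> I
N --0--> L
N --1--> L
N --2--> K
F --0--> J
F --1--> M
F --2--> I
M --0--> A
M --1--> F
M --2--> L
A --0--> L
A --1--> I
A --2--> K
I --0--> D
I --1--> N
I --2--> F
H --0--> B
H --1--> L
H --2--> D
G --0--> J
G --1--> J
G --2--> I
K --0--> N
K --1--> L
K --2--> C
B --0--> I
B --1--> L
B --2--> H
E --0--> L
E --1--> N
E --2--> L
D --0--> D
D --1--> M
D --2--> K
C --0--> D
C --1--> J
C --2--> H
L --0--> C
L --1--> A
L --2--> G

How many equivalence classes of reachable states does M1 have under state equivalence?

6

Reachable states from the start: {A,B,C,D,F,G,H,I,J,K,L,M,N}. Unreachable: {E} — drop them.
Start with accepting vs non-accepting: {F,G} | {A,B,C,D,H,I,J,K,L,M,N}.
Refine {A,B,C,D,H,I,J,K,L,M,N} on symbol 1: members go to different blocks, giving {A,B,C,D,H,I,K,L,N} and {J,M}.
Refine {A,B,C,D,H,I,K,L,N} on symbol 1: members go to different blocks, giving {A,B,H,I,K,L,N} and {C,D}.
On input 0, block {A,B,H,I,K,L,N} splits into {A,B,H,K,N} and {I,L}.
Split {A,B,H,K,N} by δ(·,0) → {A,B,N} and {H,K}.
No further refinement is possible. Final partition (6 blocks): {F,G} | {A,B,N} | {J,M} | {C,D} | {I,L} | {H,K}.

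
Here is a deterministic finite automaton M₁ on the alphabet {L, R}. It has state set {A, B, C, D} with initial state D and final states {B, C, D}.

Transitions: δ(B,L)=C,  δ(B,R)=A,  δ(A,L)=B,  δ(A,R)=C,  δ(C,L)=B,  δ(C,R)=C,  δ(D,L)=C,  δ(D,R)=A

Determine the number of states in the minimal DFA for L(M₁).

Initial partition by acceptance: {B,C,D} | {A}.
Refine {B,C,D} on symbol R: members go to different blocks, giving {B,D} and {C}.
The partition is now stable with 3 blocks: {B,D} | {A} | {C}.

3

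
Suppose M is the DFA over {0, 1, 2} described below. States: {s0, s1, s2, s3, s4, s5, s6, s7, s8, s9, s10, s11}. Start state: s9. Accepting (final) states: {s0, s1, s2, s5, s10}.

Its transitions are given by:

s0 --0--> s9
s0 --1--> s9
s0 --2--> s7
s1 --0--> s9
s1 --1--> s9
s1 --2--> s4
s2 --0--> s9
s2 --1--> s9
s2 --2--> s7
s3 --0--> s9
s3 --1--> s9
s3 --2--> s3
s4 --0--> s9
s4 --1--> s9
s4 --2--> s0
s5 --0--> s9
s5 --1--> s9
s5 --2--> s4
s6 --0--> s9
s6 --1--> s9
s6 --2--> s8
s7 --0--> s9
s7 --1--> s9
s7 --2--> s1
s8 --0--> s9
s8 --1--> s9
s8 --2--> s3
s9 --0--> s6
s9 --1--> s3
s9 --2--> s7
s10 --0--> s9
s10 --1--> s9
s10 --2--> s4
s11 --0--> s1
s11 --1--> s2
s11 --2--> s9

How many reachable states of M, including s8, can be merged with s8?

Reachable states from the start: {s0,s1,s3,s4,s6,s7,s8,s9}. Unreachable: {s2,s5,s10,s11} — drop them.
Initial partition by acceptance: {s0,s1} | {s3,s4,s6,s7,s8,s9}.
Split {s3,s4,s6,s7,s8,s9} by δ(·,2) → {s3,s6,s8,s9} and {s4,s7}.
Refine {s3,s6,s8,s9} on symbol 2: members go to different blocks, giving {s3,s6,s8} and {s9}.
No further refinement is possible. Final partition (4 blocks): {s0,s1} | {s3,s6,s8} | {s4,s7} | {s9}.
State s8 belongs to the block {s3,s6,s8}, which has 3 states.

3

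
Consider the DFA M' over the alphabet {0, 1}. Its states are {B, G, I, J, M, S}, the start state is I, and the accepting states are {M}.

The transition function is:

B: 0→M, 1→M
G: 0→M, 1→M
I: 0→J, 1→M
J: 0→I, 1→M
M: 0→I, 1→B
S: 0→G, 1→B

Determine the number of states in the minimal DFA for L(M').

First remove the unreachable states {G,S}; 4 states remain.
Start with accepting vs non-accepting: {M} | {B,I,J}.
Refine {B,I,J} on symbol 0: members go to different blocks, giving {I,J} and {B}.
The partition is now stable with 3 blocks: {M} | {I,J} | {B}.

3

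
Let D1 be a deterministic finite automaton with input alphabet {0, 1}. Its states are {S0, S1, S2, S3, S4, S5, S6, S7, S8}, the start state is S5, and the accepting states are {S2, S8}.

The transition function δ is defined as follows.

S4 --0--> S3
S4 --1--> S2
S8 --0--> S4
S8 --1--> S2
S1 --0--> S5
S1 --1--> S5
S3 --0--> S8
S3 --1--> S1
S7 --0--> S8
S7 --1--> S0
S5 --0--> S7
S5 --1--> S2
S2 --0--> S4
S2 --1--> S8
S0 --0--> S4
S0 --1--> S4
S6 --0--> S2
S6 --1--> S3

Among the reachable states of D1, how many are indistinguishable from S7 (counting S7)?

2

First remove the unreachable states {S6}; 8 states remain.
Initial partition by acceptance: {S2,S8} | {S0,S1,S3,S4,S5,S7}.
On input 0, block {S0,S1,S3,S4,S5,S7} splits into {S0,S1,S4,S5} and {S3,S7}.
On input 0, block {S0,S1,S4,S5} splits into {S0,S1} and {S4,S5}.
Stable partition: {S2,S8} | {S0,S1} | {S3,S7} | {S4,S5} — 4 equivalence classes.
The equivalence class containing S7 is {S3,S7}, of size 2.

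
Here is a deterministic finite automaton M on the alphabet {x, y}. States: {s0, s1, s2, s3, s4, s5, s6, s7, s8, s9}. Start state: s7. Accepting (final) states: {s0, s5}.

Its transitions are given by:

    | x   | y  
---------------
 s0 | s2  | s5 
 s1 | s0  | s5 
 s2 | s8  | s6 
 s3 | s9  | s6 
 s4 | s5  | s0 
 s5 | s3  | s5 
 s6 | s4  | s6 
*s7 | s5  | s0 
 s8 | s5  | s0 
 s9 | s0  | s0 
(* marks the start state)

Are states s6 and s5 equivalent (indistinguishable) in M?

Reachable states from the start: {s0,s2,s3,s4,s5,s6,s7,s8,s9}. Unreachable: {s1} — drop them.
P0 = {s0,s5} | {s2,s3,s4,s6,s7,s8,s9}.
On input x, block {s2,s3,s4,s6,s7,s8,s9} splits into {s4,s7,s8,s9} and {s2,s3,s6}.
The partition is now stable with 3 blocks: {s0,s5} | {s4,s7,s8,s9} | {s2,s3,s6}.
s6 and s5 end up in different blocks, so they are distinguishable. For instance, the string 'ε' is accepted from only s5.

No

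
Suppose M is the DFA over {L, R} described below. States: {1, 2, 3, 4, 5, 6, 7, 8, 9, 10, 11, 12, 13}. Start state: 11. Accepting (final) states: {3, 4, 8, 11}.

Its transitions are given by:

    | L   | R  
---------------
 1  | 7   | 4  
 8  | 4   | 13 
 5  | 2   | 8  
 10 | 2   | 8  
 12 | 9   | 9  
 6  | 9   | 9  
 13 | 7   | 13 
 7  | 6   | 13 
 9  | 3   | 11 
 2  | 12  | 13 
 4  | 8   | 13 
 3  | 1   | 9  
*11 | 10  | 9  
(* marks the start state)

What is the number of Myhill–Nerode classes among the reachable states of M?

7

States {5} cannot be reached from the start state, so discard them.
P0 = {3,4,8,11} | {1,2,6,7,9,10,12,13}.
Split {3,4,8,11} by δ(·,L) → {3,11} and {4,8}.
Split {1,2,6,7,9,10,12,13} by δ(·,L) → {1,2,6,7,10,12,13} and {9}.
Split {1,2,6,7,10,12,13} by δ(·,L) → {1,2,7,10,13} and {6,12}.
Refine {1,2,7,10,13} on symbol L: members go to different blocks, giving {1,10,13} and {2,7}.
On input R, block {1,10,13} splits into {1,10} and {13}.
Stable partition: {3,11} | {1,10} | {4,8} | {9} | {6,12} | {2,7} | {13} — 7 equivalence classes.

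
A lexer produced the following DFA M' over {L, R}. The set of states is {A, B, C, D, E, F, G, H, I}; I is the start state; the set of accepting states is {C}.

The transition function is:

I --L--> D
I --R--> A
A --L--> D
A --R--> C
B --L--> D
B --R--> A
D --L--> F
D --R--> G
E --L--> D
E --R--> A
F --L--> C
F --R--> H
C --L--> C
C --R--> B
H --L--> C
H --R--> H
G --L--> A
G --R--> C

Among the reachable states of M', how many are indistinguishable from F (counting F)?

States {E} cannot be reached from the start state, so discard them.
Start with accepting vs non-accepting: {C} | {A,B,D,F,G,H,I}.
Refine {A,B,D,F,G,H,I} on symbol L: members go to different blocks, giving {A,B,D,G,I} and {F,H}.
Refine {A,B,D,G,I} on symbol L: members go to different blocks, giving {A,B,G,I} and {D}.
Split {A,B,G,I} by δ(·,L) → {A,B,I} and {G}.
Refine {A,B,I} on symbol R: members go to different blocks, giving {B,I} and {A}.
No further refinement is possible. Final partition (6 blocks): {C} | {B,I} | {F,H} | {D} | {G} | {A}.
The equivalence class containing F is {F,H}, of size 2.

2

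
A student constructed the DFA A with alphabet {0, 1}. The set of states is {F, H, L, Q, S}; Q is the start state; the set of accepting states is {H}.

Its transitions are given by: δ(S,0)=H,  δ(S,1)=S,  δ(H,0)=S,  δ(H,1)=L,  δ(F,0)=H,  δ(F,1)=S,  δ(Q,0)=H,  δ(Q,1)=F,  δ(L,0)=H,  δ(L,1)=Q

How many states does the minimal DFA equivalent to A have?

2

All states are reachable from the start state.
P0 = {H} | {F,L,Q,S}.
The partition is now stable with 2 blocks: {H} | {F,L,Q,S}.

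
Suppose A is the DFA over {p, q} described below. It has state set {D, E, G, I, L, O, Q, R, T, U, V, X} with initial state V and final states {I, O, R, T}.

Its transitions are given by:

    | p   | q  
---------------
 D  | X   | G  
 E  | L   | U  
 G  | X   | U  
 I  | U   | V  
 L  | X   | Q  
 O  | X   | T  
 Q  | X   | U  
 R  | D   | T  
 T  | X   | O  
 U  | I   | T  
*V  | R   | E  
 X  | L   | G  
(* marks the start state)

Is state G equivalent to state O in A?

No

All states are reachable from the start state.
Initial partition by acceptance: {I,O,R,T} | {D,E,G,L,Q,U,V,X}.
Split {I,O,R,T} by δ(·,q) → {O,R,T} and {I}.
Refine {D,E,G,L,Q,U,V,X} on symbol p: members go to different blocks, giving {D,E,G,L,Q,X} and {U} and {V}.
Refine {D,E,G,L,Q,X} on symbol q: members go to different blocks, giving {D,L,X} and {E,G,Q}.
The partition is now stable with 6 blocks: {O,R,T} | {D,L,X} | {I} | {U} | {V} | {E,G,Q}.
G and O end up in different blocks, so they are distinguishable. For instance, the string 'ε' is accepted from only O.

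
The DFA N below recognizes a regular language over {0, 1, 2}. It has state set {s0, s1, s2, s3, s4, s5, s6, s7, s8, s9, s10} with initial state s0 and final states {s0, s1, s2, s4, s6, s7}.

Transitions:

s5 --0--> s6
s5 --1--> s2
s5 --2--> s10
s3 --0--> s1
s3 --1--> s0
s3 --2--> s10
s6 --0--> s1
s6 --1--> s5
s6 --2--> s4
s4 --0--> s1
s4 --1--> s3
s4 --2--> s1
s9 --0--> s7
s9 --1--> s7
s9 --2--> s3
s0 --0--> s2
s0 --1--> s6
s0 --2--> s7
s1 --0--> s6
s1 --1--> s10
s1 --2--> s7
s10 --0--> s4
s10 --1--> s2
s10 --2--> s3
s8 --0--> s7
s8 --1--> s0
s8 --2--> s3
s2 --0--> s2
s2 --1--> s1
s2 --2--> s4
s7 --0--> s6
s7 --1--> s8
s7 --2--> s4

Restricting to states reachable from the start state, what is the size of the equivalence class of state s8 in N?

4

Reachable states from the start: {s0,s1,s2,s3,s4,s5,s6,s7,s8,s10}. Unreachable: {s9} — drop them.
Initial partition by acceptance: {s0,s1,s2,s4,s6,s7} | {s3,s5,s8,s10}.
Refine {s0,s1,s2,s4,s6,s7} on symbol 1: members go to different blocks, giving {s1,s4,s6,s7} and {s0,s2}.
The partition is now stable with 3 blocks: {s1,s4,s6,s7} | {s3,s5,s8,s10} | {s0,s2}.
The equivalence class containing s8 is {s3,s5,s8,s10}, of size 4.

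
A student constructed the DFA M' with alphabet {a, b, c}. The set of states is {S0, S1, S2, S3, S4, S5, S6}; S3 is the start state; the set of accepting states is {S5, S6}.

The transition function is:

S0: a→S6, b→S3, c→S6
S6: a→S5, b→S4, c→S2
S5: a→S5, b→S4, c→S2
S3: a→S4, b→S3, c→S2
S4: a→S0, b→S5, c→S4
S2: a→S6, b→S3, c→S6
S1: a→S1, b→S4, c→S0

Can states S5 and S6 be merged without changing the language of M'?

States {S1} cannot be reached from the start state, so discard them.
Initial partition by acceptance: {S5,S6} | {S0,S2,S3,S4}.
Refine {S0,S2,S3,S4} on symbol a: members go to different blocks, giving {S0,S2} and {S3,S4}.
Split {S3,S4} by δ(·,a) → {S3} and {S4}.
Stable partition: {S5,S6} | {S0,S2} | {S3} | {S4} — 4 equivalence classes.
S5 and S6 lie in the same block of the stable partition, so they are equivalent — no string distinguishes them.

Yes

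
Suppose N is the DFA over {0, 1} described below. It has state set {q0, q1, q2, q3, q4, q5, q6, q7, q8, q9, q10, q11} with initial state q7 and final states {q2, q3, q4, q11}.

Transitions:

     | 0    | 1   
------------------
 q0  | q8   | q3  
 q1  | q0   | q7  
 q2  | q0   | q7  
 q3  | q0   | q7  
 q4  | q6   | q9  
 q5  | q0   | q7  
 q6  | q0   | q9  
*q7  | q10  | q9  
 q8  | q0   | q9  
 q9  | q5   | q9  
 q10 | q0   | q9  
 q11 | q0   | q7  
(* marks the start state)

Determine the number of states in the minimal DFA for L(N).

4

States {q1,q2,q4,q6,q11} cannot be reached from the start state, so discard them.
P0 = {q3} | {q0,q5,q7,q8,q9,q10}.
On input 1, block {q0,q5,q7,q8,q9,q10} splits into {q5,q7,q8,q9,q10} and {q0}.
On input 0, block {q5,q7,q8,q9,q10} splits into {q5,q8,q10} and {q7,q9}.
The partition is now stable with 4 blocks: {q3} | {q5,q8,q10} | {q0} | {q7,q9}.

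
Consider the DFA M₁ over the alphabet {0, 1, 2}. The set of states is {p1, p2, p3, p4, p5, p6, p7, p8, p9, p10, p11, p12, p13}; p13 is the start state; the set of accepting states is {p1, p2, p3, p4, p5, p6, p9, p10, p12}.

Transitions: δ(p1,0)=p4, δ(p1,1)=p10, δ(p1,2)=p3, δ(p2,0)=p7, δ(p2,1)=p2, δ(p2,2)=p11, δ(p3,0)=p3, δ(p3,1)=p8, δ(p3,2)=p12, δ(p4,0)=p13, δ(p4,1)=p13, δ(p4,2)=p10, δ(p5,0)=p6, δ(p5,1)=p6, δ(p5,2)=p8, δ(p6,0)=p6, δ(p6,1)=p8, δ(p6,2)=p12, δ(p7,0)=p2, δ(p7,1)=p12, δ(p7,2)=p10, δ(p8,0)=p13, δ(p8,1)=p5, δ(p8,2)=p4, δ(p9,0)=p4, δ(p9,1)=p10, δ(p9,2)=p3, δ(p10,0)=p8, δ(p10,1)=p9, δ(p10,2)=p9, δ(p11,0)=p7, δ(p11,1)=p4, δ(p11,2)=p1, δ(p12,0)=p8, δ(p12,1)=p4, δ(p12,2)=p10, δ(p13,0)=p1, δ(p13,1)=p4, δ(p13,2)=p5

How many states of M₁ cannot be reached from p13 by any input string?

No path from p13 leads to p2, p7, p11; the other 10 states are all reachable.

3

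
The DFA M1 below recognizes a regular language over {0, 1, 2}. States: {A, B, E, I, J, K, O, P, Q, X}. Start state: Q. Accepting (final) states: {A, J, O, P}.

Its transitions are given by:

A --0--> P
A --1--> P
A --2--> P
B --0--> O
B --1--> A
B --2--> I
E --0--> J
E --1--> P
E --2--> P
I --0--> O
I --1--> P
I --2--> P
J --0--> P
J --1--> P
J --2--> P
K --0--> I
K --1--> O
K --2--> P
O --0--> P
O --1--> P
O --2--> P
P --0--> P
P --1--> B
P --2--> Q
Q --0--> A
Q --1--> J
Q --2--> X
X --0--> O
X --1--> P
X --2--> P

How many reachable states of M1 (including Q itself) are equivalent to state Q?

First remove the unreachable states {E,K}; 8 states remain.
Start with accepting vs non-accepting: {A,J,O,P} | {B,I,Q,X}.
On input 1, block {A,J,O,P} splits into {A,J,O} and {P}.
Refine {B,I,Q,X} on symbol 1: members go to different blocks, giving {I,X} and {B,Q}.
Stable partition: {A,J,O} | {I,X} | {P} | {B,Q} — 4 equivalence classes.
State Q belongs to the block {B,Q}, which has 2 states.

2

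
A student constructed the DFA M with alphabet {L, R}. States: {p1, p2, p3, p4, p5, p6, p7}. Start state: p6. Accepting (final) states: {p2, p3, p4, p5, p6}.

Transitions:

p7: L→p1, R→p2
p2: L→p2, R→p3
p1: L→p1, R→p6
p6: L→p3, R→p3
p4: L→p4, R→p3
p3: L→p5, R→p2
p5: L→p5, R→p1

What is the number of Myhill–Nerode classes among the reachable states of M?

5

First remove the unreachable states {p4,p7}; 5 states remain.
Start with accepting vs non-accepting: {p2,p3,p5,p6} | {p1}.
Split {p2,p3,p5,p6} by δ(·,R) → {p2,p3,p6} and {p5}.
Refine {p2,p3,p6} on symbol L: members go to different blocks, giving {p2,p6} and {p3}.
Refine {p2,p6} on symbol L: members go to different blocks, giving {p2} and {p6}.
Stable partition: {p2} | {p1} | {p5} | {p3} | {p6} — 5 equivalence classes.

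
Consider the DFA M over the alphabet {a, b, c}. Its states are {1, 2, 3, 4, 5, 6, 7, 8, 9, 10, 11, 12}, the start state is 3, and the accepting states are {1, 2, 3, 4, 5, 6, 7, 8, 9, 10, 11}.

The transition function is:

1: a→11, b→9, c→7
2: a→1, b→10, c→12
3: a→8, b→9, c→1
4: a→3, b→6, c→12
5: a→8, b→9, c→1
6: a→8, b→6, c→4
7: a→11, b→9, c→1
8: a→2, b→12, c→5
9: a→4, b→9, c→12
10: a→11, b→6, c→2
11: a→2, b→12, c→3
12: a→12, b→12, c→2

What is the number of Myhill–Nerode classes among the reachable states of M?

6

Every state is reachable, so we keep all 12.
Start with accepting vs non-accepting: {1,2,3,4,5,6,7,8,9,10,11} | {12}.
Refine {1,2,3,4,5,6,7,8,9,10,11} on symbol b: members go to different blocks, giving {1,2,3,4,5,6,7,9,10} and {8,11}.
Split {1,2,3,4,5,6,7,9,10} by δ(·,a) → {1,3,5,6,7,10} and {2,4,9}.
On input b, block {1,3,5,6,7,10} splits into {1,3,5,7} and {6,10}.
Split {2,4,9} by δ(·,a) → {2,4} and {9}.
Stable partition: {1,3,5,7} | {12} | {8,11} | {2,4} | {6,10} | {9} — 6 equivalence classes.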